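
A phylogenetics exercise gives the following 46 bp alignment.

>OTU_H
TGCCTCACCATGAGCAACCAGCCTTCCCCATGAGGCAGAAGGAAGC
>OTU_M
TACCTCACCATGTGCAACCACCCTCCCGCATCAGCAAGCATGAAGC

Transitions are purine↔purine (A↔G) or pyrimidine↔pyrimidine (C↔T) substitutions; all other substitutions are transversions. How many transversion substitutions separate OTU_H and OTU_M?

8

The sequences differ at positions 2 (G/A, transition), 13 (A/T, transversion), 21 (G/C, transversion), 25 (T/C, transition), 28 (C/G, transversion), 32 (G/C, transversion), 35 (G/C, transversion), 36 (C/A, transversion), 39 (A/C, transversion), 41 (G/T, transversion).
Of the 10 differences, 2 transitions and 8 transversions, so the answer is 8.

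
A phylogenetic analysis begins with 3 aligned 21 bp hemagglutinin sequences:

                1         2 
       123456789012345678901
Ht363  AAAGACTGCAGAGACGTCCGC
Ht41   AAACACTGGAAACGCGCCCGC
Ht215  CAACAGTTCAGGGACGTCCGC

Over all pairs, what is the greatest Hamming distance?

Pairwise Hamming distances:
  Ht363 vs Ht41: 6
  Ht363 vs Ht215: 5
  Ht41 vs Ht215: 9
The largest is 9, between Ht41 and Ht215.

9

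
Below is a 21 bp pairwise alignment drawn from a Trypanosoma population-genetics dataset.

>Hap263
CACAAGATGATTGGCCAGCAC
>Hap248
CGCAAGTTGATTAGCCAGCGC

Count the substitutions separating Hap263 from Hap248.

The sequences differ at positions 2 (A/G), 7 (A/T), 13 (G/A), 20 (A/G).
That gives 4 mismatches out of 21 aligned sites, so the Hamming distance is 4.

4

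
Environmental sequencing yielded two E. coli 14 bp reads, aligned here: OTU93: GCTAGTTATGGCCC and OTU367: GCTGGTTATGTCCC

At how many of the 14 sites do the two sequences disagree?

Differing sites — 4:A/G; 11:G/T.
That gives 2 mismatches out of 14 aligned sites, so the Hamming distance is 2.

2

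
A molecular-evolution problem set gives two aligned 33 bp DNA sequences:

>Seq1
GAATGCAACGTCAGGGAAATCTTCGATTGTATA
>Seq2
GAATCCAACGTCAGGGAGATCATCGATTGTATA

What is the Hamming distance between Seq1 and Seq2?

The sequences differ at positions 5 (G/C), 18 (A/G), 22 (T/A).
That gives 3 mismatches out of 33 aligned sites, so the Hamming distance is 3.

3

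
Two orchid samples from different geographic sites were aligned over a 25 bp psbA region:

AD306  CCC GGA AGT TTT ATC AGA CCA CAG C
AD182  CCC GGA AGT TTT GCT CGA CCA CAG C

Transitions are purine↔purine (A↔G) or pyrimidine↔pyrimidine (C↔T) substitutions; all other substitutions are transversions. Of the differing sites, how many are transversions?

The sequences differ at positions 13 (A/G, transition), 14 (T/C, transition), 15 (C/T, transition), 16 (A/C, transversion).
Of the 4 differences, 3 transitions and 1 transversion, so the answer is 1.

1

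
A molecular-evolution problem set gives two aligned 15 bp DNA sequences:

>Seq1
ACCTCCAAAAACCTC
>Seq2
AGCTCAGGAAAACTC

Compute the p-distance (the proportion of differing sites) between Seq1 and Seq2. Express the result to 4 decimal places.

0.3333

Mismatches occur at site 2 (C→G), site 6 (C→A), site 7 (A→G), site 8 (A→G), site 12 (C→A).
There are 5 differences over 15 sites, so p = 5/15 = 0.3333.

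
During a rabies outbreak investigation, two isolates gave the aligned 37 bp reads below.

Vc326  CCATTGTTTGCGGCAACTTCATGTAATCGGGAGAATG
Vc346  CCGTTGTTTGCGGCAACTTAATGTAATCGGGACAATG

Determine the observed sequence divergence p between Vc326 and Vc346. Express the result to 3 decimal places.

0.081

Mismatches occur at site 3 (A/G), site 20 (C/A), site 33 (G/C).
There are 3 differences over 37 sites, so p = 3/37 = 0.081.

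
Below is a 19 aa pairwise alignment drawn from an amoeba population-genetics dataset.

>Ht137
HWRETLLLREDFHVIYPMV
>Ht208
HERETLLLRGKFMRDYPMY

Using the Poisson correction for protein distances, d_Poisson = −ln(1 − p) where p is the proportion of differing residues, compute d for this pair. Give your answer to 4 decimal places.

0.4595

Mismatches occur at site 2 (W→E), site 10 (E→G), site 11 (D→K), site 13 (H→M), site 14 (V→R), site 15 (I→D), site 19 (V→Y).
p = 7/19 = 0.368421.
d = −ln(1 − 0.368421) = −ln(0.631579) = 0.4595.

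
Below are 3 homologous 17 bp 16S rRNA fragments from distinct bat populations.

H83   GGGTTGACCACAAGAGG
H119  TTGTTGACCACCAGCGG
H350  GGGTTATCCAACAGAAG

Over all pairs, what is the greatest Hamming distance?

Pairwise Hamming distances:
  H83 vs H119: 4
  H83 vs H350: 5
  H119 vs H350: 7
The largest is 7, between H119 and H350.

7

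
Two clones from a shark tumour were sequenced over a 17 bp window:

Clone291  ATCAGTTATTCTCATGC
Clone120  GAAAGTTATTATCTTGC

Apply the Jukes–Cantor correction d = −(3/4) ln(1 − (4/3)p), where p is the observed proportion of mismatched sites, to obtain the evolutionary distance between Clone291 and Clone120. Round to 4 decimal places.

0.3734

The sequences differ at positions 1 (A/G), 2 (T/A), 3 (C/A), 11 (C/A), 14 (A/T).
p = 5/17 = 0.294118.
d = −0.75 · ln(1 − (4/3)·0.294118) = −0.75 · ln(0.607843) = −0.75 · (-0.497839) = 0.3734.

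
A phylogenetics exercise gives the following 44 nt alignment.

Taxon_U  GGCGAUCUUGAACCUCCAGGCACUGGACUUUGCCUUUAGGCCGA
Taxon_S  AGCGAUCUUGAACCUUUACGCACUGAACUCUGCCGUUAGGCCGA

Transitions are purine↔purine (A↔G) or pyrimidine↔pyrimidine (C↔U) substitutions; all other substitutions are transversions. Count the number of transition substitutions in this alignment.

5

Mismatches occur at site 1 (G→A, transition), site 16 (C→U, transition), site 17 (C→U, transition), site 19 (G→C, transversion), site 26 (G→A, transition), site 30 (U→C, transition), site 35 (U→G, transversion).
Of the 7 differences, 5 transitions and 2 transversions, so the answer is 5.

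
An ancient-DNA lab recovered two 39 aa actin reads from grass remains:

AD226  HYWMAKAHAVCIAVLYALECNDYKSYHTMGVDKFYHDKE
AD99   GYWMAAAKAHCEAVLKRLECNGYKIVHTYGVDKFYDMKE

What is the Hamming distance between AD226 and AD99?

13

Differing sites — 1:H/G; 6:K/A; 8:H/K; 10:V/H; 12:I/E; 16:Y/K; 17:A/R; 22:D/G; 25:S/I; 26:Y/V; 29:M/Y; 36:H/D; 37:D/M.
That gives 13 mismatches out of 39 aligned sites, so the Hamming distance is 13.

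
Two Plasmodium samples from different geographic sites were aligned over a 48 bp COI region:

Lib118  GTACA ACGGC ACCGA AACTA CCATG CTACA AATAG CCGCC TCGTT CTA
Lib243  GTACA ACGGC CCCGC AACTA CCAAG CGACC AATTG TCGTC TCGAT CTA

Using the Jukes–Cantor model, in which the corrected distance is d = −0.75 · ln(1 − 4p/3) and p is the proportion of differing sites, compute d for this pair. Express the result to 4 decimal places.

Differing sites — 11:A/C; 15:A/C; 24:T/A; 27:T/G; 30:A/C; 34:A/T; 36:C/T; 39:C/T; 44:T/A.
p = 9/48 = 0.187500.
d = −0.75 · ln(1 − (4/3)·0.187500) = −0.75 · ln(0.750000) = −0.75 · (-0.287682) = 0.2158.

0.2158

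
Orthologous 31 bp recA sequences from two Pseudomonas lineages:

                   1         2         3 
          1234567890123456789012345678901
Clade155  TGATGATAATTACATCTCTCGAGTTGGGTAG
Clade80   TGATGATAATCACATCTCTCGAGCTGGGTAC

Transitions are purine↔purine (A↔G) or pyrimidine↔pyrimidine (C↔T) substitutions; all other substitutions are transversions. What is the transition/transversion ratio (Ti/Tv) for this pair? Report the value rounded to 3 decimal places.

2.000

The sequences differ at positions 11 (T/C, transition), 24 (T/C, transition), 31 (G/C, transversion).
Of the 3 differences, 2 transitions and 1 transversion, so Ti/Tv = 2/1 = 2.000.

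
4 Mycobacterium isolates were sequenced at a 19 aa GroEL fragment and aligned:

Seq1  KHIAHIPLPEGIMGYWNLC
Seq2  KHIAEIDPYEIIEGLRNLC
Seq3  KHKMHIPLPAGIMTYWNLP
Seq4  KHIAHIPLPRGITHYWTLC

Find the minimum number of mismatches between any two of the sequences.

4

Pairwise Hamming distances:
  Seq1 vs Seq2: 8
  Seq1 vs Seq3: 5
  Seq1 vs Seq4: 4
  Seq2 vs Seq3: 13
  Seq2 vs Seq4: 11
  Seq3 vs Seq4: 7
The smallest is 4, between Seq1 and Seq4.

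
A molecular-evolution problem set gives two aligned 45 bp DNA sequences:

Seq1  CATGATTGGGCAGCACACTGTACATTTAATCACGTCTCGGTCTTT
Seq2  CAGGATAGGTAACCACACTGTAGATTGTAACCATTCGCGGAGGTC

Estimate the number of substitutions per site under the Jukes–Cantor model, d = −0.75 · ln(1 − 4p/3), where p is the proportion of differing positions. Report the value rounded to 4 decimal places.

Differing sites — 3:T/G; 7:T/A; 10:G/T; 11:C/A; 13:G/C; 23:C/G; 27:T/G; 28:A/T; 30:T/A; 32:A/C; 33:C/A; 34:G/T; 37:T/G; 41:T/A; 42:C/G; 43:T/G; 45:T/C.
p = 17/45 = 0.377778.
d = −0.75 · ln(1 − (4/3)·0.377778) = −0.75 · ln(0.496296) = −0.75 · (-0.700583) = 0.5254.

0.5254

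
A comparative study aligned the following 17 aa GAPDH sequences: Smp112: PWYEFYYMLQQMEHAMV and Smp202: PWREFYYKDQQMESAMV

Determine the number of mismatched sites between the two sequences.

4

Mismatches occur at site 3 (Y↔R), site 8 (M↔K), site 9 (L↔D), site 14 (H↔S).
That gives 4 mismatches out of 17 aligned sites, so the Hamming distance is 4.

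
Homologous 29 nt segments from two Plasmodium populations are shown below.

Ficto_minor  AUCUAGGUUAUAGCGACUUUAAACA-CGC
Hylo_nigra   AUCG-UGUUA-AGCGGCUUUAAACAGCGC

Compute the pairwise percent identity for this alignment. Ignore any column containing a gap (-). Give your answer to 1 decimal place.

88.5%

Excluding the 3 gap columns leaves 26 comparable sites.
Differing sites — 4:U/G; 6:G/U; 16:A/G.
23 of the 26 comparable sites match, so the percent identity is 23/26 × 100 = 88.5%.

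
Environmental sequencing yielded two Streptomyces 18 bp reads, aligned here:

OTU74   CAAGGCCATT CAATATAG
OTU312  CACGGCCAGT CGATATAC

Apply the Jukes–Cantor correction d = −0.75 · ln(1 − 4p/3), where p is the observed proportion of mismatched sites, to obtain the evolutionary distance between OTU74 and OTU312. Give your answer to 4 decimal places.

0.2635

Differing sites — 3:A/C; 9:T/G; 12:A/G; 18:G/C.
p = 4/18 = 0.222222.
d = −0.75 · ln(1 − (4/3)·0.222222) = −0.75 · ln(0.703704) = −0.75 · (-0.351397) = 0.2635.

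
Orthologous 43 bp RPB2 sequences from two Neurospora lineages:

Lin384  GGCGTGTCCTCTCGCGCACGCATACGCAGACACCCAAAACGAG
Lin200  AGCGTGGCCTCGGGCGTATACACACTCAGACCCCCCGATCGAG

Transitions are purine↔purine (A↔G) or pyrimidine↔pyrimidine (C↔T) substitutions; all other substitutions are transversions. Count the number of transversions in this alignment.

Differing sites — 1:G/A (Ti); 7:T/G (Tv); 12:T/G (Tv); 13:C/G (Tv); 17:C/T (Ti); 19:C/T (Ti); 20:G/A (Ti); 23:T/C (Ti); 26:G/T (Tv); 32:A/C (Tv); 36:A/C (Tv); 37:A/G (Ti); 39:A/T (Tv).
Of the 13 differences, 6 transitions and 7 transversions, so the answer is 7.

7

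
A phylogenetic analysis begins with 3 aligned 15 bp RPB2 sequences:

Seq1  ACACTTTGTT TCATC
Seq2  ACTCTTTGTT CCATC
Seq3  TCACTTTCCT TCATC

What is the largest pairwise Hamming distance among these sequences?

5

Pairwise Hamming distances:
  Seq1 vs Seq2: 2
  Seq1 vs Seq3: 3
  Seq2 vs Seq3: 5
The largest is 5, between Seq2 and Seq3.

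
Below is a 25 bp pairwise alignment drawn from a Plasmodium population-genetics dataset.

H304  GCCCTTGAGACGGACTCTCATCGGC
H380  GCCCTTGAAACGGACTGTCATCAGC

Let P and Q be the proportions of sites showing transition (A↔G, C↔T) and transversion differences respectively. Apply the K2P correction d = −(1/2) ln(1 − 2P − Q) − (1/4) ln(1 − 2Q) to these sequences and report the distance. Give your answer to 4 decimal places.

0.1324

Differing sites — 9:G/A (Ti); 17:C/G (Tv); 23:G/A (Ti).
Of the 3 differences, 2 transitions and 1 transversion over 25 sites: P = 2/25 = 0.080000, Q = 1/25 = 0.040000.
d = −0.5·ln(0.800000) − 0.25·ln(0.920000) = −0.5·(-0.223144) − 0.25·(-0.083382) = 0.1324.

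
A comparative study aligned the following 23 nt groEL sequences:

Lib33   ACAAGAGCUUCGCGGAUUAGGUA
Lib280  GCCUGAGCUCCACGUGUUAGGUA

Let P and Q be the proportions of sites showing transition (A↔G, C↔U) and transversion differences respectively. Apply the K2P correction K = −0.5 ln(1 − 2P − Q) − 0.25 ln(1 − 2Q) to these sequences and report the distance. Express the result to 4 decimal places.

0.4009

The sequences differ at positions 1 (A/G, transition), 3 (A/C, transversion), 4 (A/U, transversion), 10 (U/C, transition), 12 (G/A, transition), 15 (G/U, transversion), 16 (A/G, transition).
Of the 7 differences, 4 transitions and 3 transversions over 23 sites: P = 4/23 = 0.173913, Q = 3/23 = 0.130435.
d = −0.5·ln(0.521739) − 0.25·ln(0.739130) = −0.5·(-0.650588) − 0.25·(-0.302281) = 0.4009.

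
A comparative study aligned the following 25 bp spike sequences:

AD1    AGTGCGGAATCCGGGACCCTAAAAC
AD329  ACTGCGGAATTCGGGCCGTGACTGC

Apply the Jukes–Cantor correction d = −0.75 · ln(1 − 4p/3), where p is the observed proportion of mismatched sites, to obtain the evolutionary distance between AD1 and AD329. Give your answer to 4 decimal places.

Mismatches occur at site 2 (G/C), site 11 (C/T), site 16 (A/C), site 18 (C/G), site 19 (C/T), site 20 (T/G), site 22 (A/C), site 23 (A/T), site 24 (A/G).
p = 9/25 = 0.360000.
d = −0.75 · ln(1 − (4/3)·0.360000) = −0.75 · ln(0.520000) = −0.75 · (-0.653926) = 0.4904.

0.4904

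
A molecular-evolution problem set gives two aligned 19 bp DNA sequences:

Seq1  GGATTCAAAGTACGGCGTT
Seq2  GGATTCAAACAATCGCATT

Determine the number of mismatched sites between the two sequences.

The sequences differ at positions 10 (G/C), 11 (T/A), 13 (C/T), 14 (G/C), 17 (G/A).
That gives 5 mismatches out of 19 aligned sites, so the Hamming distance is 5.

5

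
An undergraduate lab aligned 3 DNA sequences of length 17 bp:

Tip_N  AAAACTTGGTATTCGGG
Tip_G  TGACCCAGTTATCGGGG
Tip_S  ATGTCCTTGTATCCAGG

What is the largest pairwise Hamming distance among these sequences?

9

Pairwise Hamming distances:
  Tip_N vs Tip_G: 8
  Tip_N vs Tip_S: 7
  Tip_G vs Tip_S: 9
The largest is 9, between Tip_G and Tip_S.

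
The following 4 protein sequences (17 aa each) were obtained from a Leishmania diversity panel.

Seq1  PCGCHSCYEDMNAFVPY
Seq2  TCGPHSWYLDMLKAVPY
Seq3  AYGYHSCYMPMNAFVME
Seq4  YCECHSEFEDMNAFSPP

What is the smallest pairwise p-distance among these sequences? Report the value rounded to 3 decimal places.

Pairwise Hamming distances:
  Seq1 vs Seq2: 7
  Seq1 vs Seq3: 7
  Seq1 vs Seq4: 6
  Seq2 vs Seq3: 11
  Seq2 vs Seq4: 11
  Seq3 vs Seq4: 11
The smallest is 6 mismatches, between Seq1 and Seq4; p = 6/17 = 0.353.

0.353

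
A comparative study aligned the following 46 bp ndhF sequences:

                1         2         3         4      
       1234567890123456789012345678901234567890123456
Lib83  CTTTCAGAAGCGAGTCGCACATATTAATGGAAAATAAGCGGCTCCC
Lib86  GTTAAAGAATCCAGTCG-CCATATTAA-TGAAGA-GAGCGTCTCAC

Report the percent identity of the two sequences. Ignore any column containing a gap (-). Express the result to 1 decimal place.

Excluding the 3 gap columns leaves 43 comparable sites.
Mismatches occur at site 1 (C↔G), site 4 (T↔A), site 5 (C↔A), site 10 (G↔T), site 12 (G↔C), site 19 (A↔C), site 29 (G↔T), site 33 (A↔G), site 36 (A↔G), site 41 (G↔T), site 45 (C↔A).
32 of the 43 comparable sites match, so the percent identity is 32/43 × 100 = 74.4%.

74.4%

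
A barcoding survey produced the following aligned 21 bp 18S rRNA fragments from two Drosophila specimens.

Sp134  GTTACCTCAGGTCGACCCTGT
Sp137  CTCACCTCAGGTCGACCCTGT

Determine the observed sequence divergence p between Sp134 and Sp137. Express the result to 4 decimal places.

0.0952

Mismatches occur at site 1 (G/C), site 3 (T/C).
There are 2 differences over 21 sites, so p = 2/21 = 0.0952.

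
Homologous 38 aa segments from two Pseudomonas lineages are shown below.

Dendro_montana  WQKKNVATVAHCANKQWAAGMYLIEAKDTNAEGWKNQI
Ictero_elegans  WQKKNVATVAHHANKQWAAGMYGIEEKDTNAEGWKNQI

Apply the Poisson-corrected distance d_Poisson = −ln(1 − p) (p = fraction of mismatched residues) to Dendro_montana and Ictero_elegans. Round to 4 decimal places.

0.0822

Differing sites — 12:C/H; 23:L/G; 26:A/E.
p = 3/38 = 0.078947.
d = −ln(1 − 0.078947) = −ln(0.921053) = 0.0822.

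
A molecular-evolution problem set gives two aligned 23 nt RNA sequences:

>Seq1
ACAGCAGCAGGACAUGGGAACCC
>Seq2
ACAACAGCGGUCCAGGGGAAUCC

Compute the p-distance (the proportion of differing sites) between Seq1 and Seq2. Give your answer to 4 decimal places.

The sequences differ at positions 4 (G/A), 9 (A/G), 11 (G/U), 12 (A/C), 15 (U/G), 21 (C/U).
There are 6 differences over 23 sites, so p = 6/23 = 0.2609.

0.2609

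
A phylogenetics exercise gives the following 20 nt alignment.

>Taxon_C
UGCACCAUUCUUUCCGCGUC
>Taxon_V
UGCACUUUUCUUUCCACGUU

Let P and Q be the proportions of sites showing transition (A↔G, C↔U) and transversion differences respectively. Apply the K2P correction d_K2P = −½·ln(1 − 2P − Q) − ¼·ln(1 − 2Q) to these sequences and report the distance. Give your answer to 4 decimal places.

The sequences differ at positions 6 (C/U, transition), 7 (A/U, transversion), 16 (G/A, transition), 20 (C/U, transition).
Of the 4 differences, 3 transitions and 1 transversion over 20 sites: P = 3/20 = 0.150000, Q = 1/20 = 0.050000.
d = −0.5·ln(0.650000) − 0.25·ln(0.900000) = −0.5·(-0.430783) − 0.25·(-0.105361) = 0.2417.

0.2417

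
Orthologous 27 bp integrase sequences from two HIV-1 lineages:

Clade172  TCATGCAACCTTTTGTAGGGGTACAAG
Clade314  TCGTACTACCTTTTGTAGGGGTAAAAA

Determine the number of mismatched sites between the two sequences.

Differing sites — 3:A/G; 5:G/A; 7:A/T; 24:C/A; 27:G/A.
That gives 5 mismatches out of 27 aligned sites, so the Hamming distance is 5.

5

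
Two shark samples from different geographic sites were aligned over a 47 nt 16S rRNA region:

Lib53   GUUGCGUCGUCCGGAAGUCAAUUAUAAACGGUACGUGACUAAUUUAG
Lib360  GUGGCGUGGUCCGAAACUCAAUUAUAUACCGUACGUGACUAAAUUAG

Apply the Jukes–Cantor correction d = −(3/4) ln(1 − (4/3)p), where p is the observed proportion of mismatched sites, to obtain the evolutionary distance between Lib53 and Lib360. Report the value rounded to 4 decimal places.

0.1660

Mismatches occur at site 3 (U↔G), site 8 (C↔G), site 14 (G↔A), site 17 (G↔C), site 27 (A↔U), site 30 (G↔C), site 43 (U↔A).
p = 7/47 = 0.148936.
d = −0.75 · ln(1 − (4/3)·0.148936) = −0.75 · ln(0.801419) = −0.75 · (-0.221371) = 0.1660.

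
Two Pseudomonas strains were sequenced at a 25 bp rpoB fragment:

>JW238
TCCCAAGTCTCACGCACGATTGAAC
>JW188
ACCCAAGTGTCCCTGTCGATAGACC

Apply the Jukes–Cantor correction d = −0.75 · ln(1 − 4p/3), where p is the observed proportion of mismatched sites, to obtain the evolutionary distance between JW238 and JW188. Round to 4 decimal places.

Differing sites — 1:T/A; 9:C/G; 12:A/C; 14:G/T; 15:C/G; 16:A/T; 21:T/A; 24:A/C.
p = 8/25 = 0.320000.
d = −0.75 · ln(1 − (4/3)·0.320000) = −0.75 · ln(0.573333) = −0.75 · (-0.556289) = 0.4172.

0.4172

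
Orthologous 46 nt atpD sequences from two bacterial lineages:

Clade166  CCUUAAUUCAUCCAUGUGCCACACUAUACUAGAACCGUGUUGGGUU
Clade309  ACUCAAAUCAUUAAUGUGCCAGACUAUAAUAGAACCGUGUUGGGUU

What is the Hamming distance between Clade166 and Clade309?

7

Mismatches occur at site 1 (C↔A), site 4 (U↔C), site 7 (U↔A), site 12 (C↔U), site 13 (C↔A), site 22 (C↔G), site 29 (C↔A).
That gives 7 mismatches out of 46 aligned sites, so the Hamming distance is 7.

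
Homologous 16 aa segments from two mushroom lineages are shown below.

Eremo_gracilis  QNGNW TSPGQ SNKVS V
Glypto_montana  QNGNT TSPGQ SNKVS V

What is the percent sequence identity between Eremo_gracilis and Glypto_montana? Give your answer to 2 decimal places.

Differing sites — 5:W/T.
15 of the 16 sites match, so the percent identity is 15/16 × 100 = 93.75%.

93.75%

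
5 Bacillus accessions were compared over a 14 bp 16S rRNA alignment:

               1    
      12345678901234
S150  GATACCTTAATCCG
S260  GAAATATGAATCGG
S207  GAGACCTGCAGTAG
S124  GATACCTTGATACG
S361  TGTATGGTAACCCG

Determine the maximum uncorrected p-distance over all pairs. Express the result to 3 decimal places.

0.786

Pairwise Hamming distances:
  S150 vs S260: 5
  S150 vs S207: 6
  S150 vs S124: 2
  S150 vs S361: 6
  S260 vs S207: 7
  S260 vs S124: 7
  S260 vs S361: 8
  S207 vs S124: 6
  S207 vs S361: 11
  S124 vs S361: 8
The largest is 11 mismatches, between S207 and S361; p = 11/14 = 0.786.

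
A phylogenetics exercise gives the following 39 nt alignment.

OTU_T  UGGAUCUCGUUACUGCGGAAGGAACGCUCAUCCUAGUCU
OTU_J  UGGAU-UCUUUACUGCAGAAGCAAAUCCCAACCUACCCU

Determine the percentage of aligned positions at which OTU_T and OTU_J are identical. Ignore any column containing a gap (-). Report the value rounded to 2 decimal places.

Excluding the 1 gap column leaves 38 comparable sites.
Mismatches occur at site 9 (G↔U), site 17 (G↔A), site 22 (G↔C), site 25 (C↔A), site 26 (G↔U), site 28 (U↔C), site 31 (U↔A), site 36 (G↔C), site 37 (U↔C).
29 of the 38 comparable sites match, so the percent identity is 29/38 × 100 = 76.32%.

76.32%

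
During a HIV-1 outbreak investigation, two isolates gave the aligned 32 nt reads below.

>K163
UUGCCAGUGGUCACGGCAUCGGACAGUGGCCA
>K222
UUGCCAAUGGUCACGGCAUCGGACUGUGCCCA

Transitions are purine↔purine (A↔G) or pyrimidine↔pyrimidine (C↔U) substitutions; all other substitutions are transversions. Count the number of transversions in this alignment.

2

Mismatches occur at site 7 (G/A, transition), site 25 (A/U, transversion), site 29 (G/C, transversion).
Of the 3 differences, 1 transition and 2 transversions, so the answer is 2.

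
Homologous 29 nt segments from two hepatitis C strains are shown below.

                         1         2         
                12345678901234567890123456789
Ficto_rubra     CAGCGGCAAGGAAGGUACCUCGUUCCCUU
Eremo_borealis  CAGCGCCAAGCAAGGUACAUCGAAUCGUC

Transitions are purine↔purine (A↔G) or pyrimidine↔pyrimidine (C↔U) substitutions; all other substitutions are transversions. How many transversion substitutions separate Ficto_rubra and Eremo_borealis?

6

Mismatches occur at site 6 (G↔C, transversion), site 11 (G↔C, transversion), site 19 (C↔A, transversion), site 23 (U↔A, transversion), site 24 (U↔A, transversion), site 25 (C↔U, transition), site 27 (C↔G, transversion), site 29 (U↔C, transition).
Of the 8 differences, 2 transitions and 6 transversions, so the answer is 6.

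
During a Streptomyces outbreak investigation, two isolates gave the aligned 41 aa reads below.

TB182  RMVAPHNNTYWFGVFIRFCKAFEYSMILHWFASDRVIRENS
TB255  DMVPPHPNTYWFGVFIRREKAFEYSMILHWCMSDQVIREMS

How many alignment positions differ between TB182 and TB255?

Mismatches occur at site 1 (R/D), site 4 (A/P), site 7 (N/P), site 18 (F/R), site 19 (C/E), site 31 (F/C), site 32 (A/M), site 35 (R/Q), site 40 (N/M).
That gives 9 mismatches out of 41 aligned sites, so the Hamming distance is 9.

9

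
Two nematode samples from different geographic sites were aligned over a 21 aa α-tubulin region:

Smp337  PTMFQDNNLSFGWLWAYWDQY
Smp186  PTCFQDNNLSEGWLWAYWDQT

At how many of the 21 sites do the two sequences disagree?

3

Mismatches occur at site 3 (M→C), site 11 (F→E), site 21 (Y→T).
That gives 3 mismatches out of 21 aligned sites, so the Hamming distance is 3.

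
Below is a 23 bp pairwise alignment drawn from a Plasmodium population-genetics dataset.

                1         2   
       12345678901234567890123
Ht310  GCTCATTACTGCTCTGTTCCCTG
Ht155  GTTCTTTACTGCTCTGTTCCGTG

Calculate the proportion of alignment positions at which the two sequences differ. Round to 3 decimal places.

0.130

The sequences differ at positions 2 (C/T), 5 (A/T), 21 (C/G).
There are 3 differences over 23 sites, so p = 3/23 = 0.130.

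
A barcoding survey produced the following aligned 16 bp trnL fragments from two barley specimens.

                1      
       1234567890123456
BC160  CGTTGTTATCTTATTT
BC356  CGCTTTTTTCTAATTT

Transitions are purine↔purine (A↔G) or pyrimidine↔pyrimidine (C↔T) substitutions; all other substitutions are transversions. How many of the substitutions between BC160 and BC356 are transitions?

The sequences differ at positions 3 (T/C, transition), 5 (G/T, transversion), 8 (A/T, transversion), 12 (T/A, transversion).
Of the 4 differences, 1 transition and 3 transversions, so the answer is 1.

1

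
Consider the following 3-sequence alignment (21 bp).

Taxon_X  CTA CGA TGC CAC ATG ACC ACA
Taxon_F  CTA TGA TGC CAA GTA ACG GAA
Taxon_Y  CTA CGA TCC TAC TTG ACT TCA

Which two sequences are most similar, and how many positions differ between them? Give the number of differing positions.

5

Pairwise Hamming distances:
  Taxon_X vs Taxon_F: 7
  Taxon_X vs Taxon_Y: 5
  Taxon_F vs Taxon_Y: 9
The smallest is 5, between Taxon_X and Taxon_Y.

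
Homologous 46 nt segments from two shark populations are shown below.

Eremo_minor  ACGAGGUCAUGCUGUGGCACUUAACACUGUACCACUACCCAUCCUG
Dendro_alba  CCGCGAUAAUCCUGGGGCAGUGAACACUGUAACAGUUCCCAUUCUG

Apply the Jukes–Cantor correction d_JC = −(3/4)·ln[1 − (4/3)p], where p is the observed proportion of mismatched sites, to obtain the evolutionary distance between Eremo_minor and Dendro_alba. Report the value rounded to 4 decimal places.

The sequences differ at positions 1 (A/C), 4 (A/C), 6 (G/A), 8 (C/A), 11 (G/C), 15 (U/G), 20 (C/G), 22 (U/G), 32 (C/A), 35 (C/G), 37 (A/U), 43 (C/U).
p = 12/46 = 0.260870.
d = −0.75 · ln(1 − (4/3)·0.260870) = −0.75 · ln(0.652173) = −0.75 · (-0.427445) = 0.3206.

0.3206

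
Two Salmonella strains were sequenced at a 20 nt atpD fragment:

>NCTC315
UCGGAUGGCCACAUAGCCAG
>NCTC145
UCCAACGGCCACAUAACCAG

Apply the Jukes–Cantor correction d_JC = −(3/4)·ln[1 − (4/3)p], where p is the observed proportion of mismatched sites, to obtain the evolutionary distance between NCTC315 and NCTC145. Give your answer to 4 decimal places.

0.2326

The sequences differ at positions 3 (G/C), 4 (G/A), 6 (U/C), 16 (G/A).
p = 4/20 = 0.200000.
d = −0.75 · ln(1 − (4/3)·0.200000) = −0.75 · ln(0.733333) = −0.75 · (-0.310155) = 0.2326.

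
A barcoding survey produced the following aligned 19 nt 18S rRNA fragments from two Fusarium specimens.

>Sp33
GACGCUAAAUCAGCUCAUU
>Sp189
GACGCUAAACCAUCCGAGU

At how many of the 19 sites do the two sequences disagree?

The sequences differ at positions 10 (U/C), 13 (G/U), 15 (U/C), 16 (C/G), 18 (U/G).
That gives 5 mismatches out of 19 aligned sites, so the Hamming distance is 5.

5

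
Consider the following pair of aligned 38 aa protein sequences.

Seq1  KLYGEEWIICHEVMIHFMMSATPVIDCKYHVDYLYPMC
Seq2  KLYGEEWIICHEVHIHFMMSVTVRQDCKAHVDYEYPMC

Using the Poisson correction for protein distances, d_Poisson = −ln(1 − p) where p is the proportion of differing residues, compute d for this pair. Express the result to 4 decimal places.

Differing sites — 14:M/H; 21:A/V; 23:P/V; 24:V/R; 25:I/Q; 29:Y/A; 34:L/E.
p = 7/38 = 0.184211.
d = −ln(1 − 0.184211) = −ln(0.815789) = 0.2036.

0.2036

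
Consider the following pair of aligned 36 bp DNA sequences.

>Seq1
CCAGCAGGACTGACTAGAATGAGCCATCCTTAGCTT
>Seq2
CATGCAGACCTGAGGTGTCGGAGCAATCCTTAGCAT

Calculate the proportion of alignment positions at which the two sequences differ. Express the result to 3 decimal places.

Mismatches occur at site 2 (C/A), site 3 (A/T), site 8 (G/A), site 9 (A/C), site 14 (C/G), site 15 (T/G), site 16 (A/T), site 18 (A/T), site 19 (A/C), site 20 (T/G), site 25 (C/A), site 35 (T/A).
There are 12 differences over 36 sites, so p = 12/36 = 0.333.

0.333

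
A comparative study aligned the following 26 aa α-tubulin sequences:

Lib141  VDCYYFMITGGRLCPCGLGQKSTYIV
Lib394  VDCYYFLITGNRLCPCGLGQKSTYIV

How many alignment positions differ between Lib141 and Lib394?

2

The sequences differ at positions 7 (M/L), 11 (G/N).
That gives 2 mismatches out of 26 aligned sites, so the Hamming distance is 2.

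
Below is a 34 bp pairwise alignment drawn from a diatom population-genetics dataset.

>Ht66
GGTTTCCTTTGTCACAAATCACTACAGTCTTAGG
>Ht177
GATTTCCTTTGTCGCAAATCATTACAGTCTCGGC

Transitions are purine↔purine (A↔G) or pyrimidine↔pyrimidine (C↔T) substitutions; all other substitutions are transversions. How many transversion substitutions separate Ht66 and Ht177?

Mismatches occur at site 2 (G↔A, transition), site 14 (A↔G, transition), site 22 (C↔T, transition), site 31 (T↔C, transition), site 32 (A↔G, transition), site 34 (G↔C, transversion).
Of the 6 differences, 5 transitions and 1 transversion, so the answer is 1.

1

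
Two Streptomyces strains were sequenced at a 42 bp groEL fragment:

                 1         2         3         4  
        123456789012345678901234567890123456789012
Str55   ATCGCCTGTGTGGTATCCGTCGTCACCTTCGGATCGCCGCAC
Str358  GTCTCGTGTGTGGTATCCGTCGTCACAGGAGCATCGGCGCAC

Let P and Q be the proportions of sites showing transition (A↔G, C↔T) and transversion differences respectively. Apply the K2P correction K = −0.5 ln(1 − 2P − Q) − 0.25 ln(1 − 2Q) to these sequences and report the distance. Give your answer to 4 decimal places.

0.2559

The sequences differ at positions 1 (A/G, transition), 4 (G/T, transversion), 6 (C/G, transversion), 27 (C/A, transversion), 28 (T/G, transversion), 29 (T/G, transversion), 30 (C/A, transversion), 32 (G/C, transversion), 37 (C/G, transversion).
Of the 9 differences, 1 transition and 8 transversions over 42 sites: P = 1/42 = 0.023810, Q = 8/42 = 0.190476.
d = −0.5·ln(0.761904) − 0.25·ln(0.619048) = −0.5·(-0.271935) − 0.25·(-0.479572) = 0.2559.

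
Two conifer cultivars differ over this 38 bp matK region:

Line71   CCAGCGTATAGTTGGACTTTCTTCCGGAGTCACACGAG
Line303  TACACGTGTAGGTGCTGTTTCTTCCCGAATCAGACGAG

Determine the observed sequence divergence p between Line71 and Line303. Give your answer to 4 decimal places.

Differing sites — 1:C/T; 2:C/A; 3:A/C; 4:G/A; 8:A/G; 12:T/G; 15:G/C; 16:A/T; 17:C/G; 26:G/C; 29:G/A; 33:C/G.
There are 12 differences over 38 sites, so p = 12/38 = 0.3158.

0.3158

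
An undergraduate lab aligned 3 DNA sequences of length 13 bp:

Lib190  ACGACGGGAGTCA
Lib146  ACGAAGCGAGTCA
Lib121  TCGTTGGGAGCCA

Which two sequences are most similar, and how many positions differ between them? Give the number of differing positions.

Pairwise Hamming distances:
  Lib190 vs Lib146: 2
  Lib190 vs Lib121: 4
  Lib146 vs Lib121: 5
The smallest is 2, between Lib190 and Lib146.

2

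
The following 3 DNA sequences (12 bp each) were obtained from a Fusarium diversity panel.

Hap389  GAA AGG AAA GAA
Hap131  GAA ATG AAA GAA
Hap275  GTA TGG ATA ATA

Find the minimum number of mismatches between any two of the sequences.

1

Pairwise Hamming distances:
  Hap389 vs Hap131: 1
  Hap389 vs Hap275: 5
  Hap131 vs Hap275: 6
The smallest is 1, between Hap389 and Hap131.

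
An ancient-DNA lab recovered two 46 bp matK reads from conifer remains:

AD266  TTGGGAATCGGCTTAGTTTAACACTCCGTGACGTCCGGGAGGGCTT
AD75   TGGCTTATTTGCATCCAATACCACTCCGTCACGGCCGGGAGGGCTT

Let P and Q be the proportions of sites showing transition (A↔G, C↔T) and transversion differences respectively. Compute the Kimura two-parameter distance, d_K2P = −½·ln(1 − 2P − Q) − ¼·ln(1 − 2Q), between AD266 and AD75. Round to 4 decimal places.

Differing sites — 2:T/G (Tv); 4:G/C (Tv); 5:G/T (Tv); 6:A/T (Tv); 9:C/T (Ti); 10:G/T (Tv); 13:T/A (Tv); 15:A/C (Tv); 16:G/C (Tv); 17:T/A (Tv); 18:T/A (Tv); 21:A/C (Tv); 30:G/C (Tv); 34:T/G (Tv).
Of the 14 differences, 1 transition and 13 transversions over 46 sites: P = 1/46 = 0.021739, Q = 13/46 = 0.282609.
d = −0.5·ln(0.673913) − 0.25·ln(0.434782) = −0.5·(-0.394654) − 0.25·(-0.832911) = 0.4056.

0.4056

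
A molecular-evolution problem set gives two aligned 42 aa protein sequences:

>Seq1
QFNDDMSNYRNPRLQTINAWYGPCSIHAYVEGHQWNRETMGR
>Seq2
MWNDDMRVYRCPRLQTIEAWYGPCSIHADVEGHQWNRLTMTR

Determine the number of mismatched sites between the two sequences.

The sequences differ at positions 1 (Q/M), 2 (F/W), 7 (S/R), 8 (N/V), 11 (N/C), 18 (N/E), 29 (Y/D), 38 (E/L), 41 (G/T).
That gives 9 mismatches out of 42 aligned sites, so the Hamming distance is 9.

9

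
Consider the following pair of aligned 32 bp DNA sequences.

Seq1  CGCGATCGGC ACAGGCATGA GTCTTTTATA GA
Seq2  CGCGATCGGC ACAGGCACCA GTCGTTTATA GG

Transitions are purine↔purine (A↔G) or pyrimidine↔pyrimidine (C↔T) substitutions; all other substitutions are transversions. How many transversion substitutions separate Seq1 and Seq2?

2

Mismatches occur at site 18 (T/C, transition), site 19 (G/C, transversion), site 24 (T/G, transversion), site 32 (A/G, transition).
Of the 4 differences, 2 transitions and 2 transversions, so the answer is 2.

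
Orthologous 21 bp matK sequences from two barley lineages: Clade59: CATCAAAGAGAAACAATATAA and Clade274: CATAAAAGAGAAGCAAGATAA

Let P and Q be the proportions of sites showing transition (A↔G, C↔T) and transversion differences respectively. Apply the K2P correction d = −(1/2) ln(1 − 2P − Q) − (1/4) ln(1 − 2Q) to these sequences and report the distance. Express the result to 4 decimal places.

0.1585

The sequences differ at positions 4 (C/A, transversion), 13 (A/G, transition), 17 (T/G, transversion).
Of the 3 differences, 1 transition and 2 transversions over 21 sites: P = 1/21 = 0.047619, Q = 2/21 = 0.095238.
d = −0.5·ln(0.809524) − 0.25·ln(0.809524) = −0.5·(-0.211309) − 0.25·(-0.211309) = 0.1585.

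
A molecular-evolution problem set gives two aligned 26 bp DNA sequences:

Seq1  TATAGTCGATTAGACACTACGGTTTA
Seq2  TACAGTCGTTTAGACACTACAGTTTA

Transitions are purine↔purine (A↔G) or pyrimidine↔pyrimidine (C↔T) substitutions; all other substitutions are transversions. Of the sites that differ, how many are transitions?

2

Mismatches occur at site 3 (T↔C, transition), site 9 (A↔T, transversion), site 21 (G↔A, transition).
Of the 3 differences, 2 transitions and 1 transversion, so the answer is 2.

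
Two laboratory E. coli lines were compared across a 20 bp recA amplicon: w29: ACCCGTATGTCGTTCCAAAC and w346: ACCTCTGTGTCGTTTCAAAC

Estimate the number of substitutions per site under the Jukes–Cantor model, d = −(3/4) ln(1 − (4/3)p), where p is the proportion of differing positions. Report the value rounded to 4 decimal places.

0.2326

Mismatches occur at site 4 (C↔T), site 5 (G↔C), site 7 (A↔G), site 15 (C↔T).
p = 4/20 = 0.200000.
d = −0.75 · ln(1 − (4/3)·0.200000) = −0.75 · ln(0.733333) = −0.75 · (-0.310155) = 0.2326.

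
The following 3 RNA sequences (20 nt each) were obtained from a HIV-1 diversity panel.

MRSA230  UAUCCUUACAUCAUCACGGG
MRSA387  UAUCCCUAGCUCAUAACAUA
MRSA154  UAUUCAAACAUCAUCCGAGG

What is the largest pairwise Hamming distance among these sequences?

Pairwise Hamming distances:
  MRSA230 vs MRSA387: 7
  MRSA230 vs MRSA154: 6
  MRSA387 vs MRSA154: 10
The largest is 10, between MRSA387 and MRSA154.

10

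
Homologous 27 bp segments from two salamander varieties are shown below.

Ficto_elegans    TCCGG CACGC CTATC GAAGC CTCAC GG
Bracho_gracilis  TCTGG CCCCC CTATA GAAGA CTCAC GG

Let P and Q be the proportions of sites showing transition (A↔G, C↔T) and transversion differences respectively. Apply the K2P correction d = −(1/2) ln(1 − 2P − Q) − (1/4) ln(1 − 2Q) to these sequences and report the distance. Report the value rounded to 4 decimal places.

Mismatches occur at site 3 (C/T, transition), site 7 (A/C, transversion), site 9 (G/C, transversion), site 15 (C/A, transversion), site 20 (C/A, transversion).
Of the 5 differences, 1 transition and 4 transversions over 27 sites: P = 1/27 = 0.037037, Q = 4/27 = 0.148148.
d = −0.5·ln(0.777778) − 0.25·ln(0.703704) = −0.5·(-0.251314) − 0.25·(-0.351397) = 0.2135.

0.2135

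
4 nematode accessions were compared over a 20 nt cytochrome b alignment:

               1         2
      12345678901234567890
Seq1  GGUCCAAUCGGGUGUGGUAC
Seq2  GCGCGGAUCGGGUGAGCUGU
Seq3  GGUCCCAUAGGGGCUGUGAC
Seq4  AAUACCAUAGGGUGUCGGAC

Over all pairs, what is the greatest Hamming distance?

13

Pairwise Hamming distances:
  Seq1 vs Seq2: 8
  Seq1 vs Seq3: 6
  Seq1 vs Seq4: 7
  Seq2 vs Seq3: 12
  Seq2 vs Seq4: 13
  Seq3 vs Seq4: 7
The largest is 13, between Seq2 and Seq4.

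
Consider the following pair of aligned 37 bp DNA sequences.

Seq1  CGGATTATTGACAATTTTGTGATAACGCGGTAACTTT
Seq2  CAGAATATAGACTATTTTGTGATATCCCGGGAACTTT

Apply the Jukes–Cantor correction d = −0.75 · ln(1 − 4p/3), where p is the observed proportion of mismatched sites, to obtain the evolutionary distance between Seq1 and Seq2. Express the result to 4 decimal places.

0.2180

Differing sites — 2:G/A; 5:T/A; 9:T/A; 13:A/T; 25:A/T; 27:G/C; 31:T/G.
p = 7/37 = 0.189189.
d = −0.75 · ln(1 − (4/3)·0.189189) = −0.75 · ln(0.747748) = −0.75 · (-0.290689) = 0.2180.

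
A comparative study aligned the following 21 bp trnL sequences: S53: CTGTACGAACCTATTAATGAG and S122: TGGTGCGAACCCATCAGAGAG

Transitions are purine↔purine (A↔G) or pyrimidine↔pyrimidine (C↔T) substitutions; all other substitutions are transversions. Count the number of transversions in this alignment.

The sequences differ at positions 1 (C/T, transition), 2 (T/G, transversion), 5 (A/G, transition), 12 (T/C, transition), 15 (T/C, transition), 17 (A/G, transition), 18 (T/A, transversion).
Of the 7 differences, 5 transitions and 2 transversions, so the answer is 2.

2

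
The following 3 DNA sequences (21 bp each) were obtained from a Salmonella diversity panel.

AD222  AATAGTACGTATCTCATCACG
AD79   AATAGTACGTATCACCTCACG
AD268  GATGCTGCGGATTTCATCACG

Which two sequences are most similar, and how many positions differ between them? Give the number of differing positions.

Pairwise Hamming distances:
  AD222 vs AD79: 2
  AD222 vs AD268: 6
  AD79 vs AD268: 8
The smallest is 2, between AD222 and AD79.

2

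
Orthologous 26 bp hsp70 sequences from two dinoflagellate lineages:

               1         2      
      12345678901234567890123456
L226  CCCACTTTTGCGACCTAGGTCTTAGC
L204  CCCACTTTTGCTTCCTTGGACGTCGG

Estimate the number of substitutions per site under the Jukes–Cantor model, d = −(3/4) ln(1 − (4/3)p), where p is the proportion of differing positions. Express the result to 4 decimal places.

0.3335

The sequences differ at positions 12 (G/T), 13 (A/T), 17 (A/T), 20 (T/A), 22 (T/G), 24 (A/C), 26 (C/G).
p = 7/26 = 0.269231.
d = −0.75 · ln(1 − (4/3)·0.269231) = −0.75 · ln(0.641025) = −0.75 · (-0.444687) = 0.3335.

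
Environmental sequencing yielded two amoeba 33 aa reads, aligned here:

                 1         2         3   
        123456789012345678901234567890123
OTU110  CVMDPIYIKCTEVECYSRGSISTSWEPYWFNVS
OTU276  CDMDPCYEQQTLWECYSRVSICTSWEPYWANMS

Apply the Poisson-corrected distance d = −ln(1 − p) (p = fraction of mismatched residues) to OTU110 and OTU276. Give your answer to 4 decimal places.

0.4055

Differing sites — 2:V/D; 6:I/C; 8:I/E; 9:K/Q; 10:C/Q; 12:E/L; 13:V/W; 19:G/V; 22:S/C; 30:F/A; 32:V/M.
p = 11/33 = 0.333333.
d = −ln(1 − 0.333333) = −ln(0.666667) = 0.4055.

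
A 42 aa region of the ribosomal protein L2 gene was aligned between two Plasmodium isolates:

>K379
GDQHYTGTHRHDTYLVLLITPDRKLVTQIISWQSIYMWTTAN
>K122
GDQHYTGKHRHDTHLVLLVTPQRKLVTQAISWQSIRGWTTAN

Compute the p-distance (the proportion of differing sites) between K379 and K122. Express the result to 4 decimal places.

Differing sites — 8:T/K; 14:Y/H; 19:I/V; 22:D/Q; 29:I/A; 36:Y/R; 37:M/G.
There are 7 differences over 42 sites, so p = 7/42 = 0.1667.

0.1667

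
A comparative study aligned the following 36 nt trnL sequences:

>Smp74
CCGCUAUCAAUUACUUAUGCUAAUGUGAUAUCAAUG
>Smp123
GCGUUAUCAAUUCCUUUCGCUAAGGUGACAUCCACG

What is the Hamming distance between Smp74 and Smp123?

Differing sites — 1:C/G; 4:C/U; 13:A/C; 17:A/U; 18:U/C; 24:U/G; 29:U/C; 33:A/C; 35:U/C.
That gives 9 mismatches out of 36 aligned sites, so the Hamming distance is 9.

9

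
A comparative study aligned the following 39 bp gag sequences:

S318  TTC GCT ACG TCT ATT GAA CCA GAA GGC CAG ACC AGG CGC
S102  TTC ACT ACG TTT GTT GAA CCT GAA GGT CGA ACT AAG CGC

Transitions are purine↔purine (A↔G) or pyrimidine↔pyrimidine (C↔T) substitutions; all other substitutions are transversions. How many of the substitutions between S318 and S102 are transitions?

The sequences differ at positions 4 (G/A, transition), 11 (C/T, transition), 13 (A/G, transition), 21 (A/T, transversion), 27 (C/T, transition), 29 (A/G, transition), 30 (G/A, transition), 33 (C/T, transition), 35 (G/A, transition).
Of the 9 differences, 8 transitions and 1 transversion, so the answer is 8.

8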